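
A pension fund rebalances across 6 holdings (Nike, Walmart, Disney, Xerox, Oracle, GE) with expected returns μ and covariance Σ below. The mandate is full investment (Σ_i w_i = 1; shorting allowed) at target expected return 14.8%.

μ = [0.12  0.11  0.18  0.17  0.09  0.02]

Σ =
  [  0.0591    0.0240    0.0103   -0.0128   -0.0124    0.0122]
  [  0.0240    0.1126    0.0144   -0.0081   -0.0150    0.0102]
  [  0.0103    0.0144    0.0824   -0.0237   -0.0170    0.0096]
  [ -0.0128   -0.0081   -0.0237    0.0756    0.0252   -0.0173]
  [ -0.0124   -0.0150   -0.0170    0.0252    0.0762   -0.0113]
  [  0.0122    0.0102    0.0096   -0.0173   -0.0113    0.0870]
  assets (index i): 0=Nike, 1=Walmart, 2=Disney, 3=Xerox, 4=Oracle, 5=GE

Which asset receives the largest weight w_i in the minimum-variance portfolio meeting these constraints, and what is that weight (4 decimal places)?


g=Σ⁻¹μ = [2.2119  0.4974  2.9832  3.2658  1.2760  0.3474]
h=Σ⁻¹𝟙 = [16.7391  5.5994  16.4820  19.3482  16.0980  12.6100]
a=μᵀg=1.534084  b=𝟙ᵀg=10.581598  c=𝟙ᵀh=86.876712  D=ac−b²=21.305939
λ₁=(c·0.148−b)/D = (86.876712·0.148−10.581598)/21.305939 = 0.106832
λ₂=(a−b·0.148)/D = (1.534084−10.581598·0.148)/21.305939 = -0.001502
w* = 0.106832·g + -0.001502·h:
  w_0 = 0.106832·2.2119 + -0.001502·16.7391 = 0.2112  (Nike)
  w_1 = 0.106832·0.4974 + -0.001502·5.5994 = 0.0447  (Walmart)
  w_2 = 0.106832·2.9832 + -0.001502·16.4820 = 0.2939  (Disney)
  w_3 = 0.106832·3.2658 + -0.001502·19.3482 = 0.3198  (Xerox)
  w_4 = 0.106832·1.2760 + -0.001502·16.0980 = 0.1121  (Oracle)
  w_5 = 0.106832·0.3474 + -0.001502·12.6100 = 0.0182  (GE)
Σw_i=1.0000  μᵀw=0.1480
σ²=wᵀΣw=λ₁·μ_p+λ₂ = 0.106832·0.148 + -0.001502 = 0.014310 ≈ 0.0143

Xerox (0.3198)


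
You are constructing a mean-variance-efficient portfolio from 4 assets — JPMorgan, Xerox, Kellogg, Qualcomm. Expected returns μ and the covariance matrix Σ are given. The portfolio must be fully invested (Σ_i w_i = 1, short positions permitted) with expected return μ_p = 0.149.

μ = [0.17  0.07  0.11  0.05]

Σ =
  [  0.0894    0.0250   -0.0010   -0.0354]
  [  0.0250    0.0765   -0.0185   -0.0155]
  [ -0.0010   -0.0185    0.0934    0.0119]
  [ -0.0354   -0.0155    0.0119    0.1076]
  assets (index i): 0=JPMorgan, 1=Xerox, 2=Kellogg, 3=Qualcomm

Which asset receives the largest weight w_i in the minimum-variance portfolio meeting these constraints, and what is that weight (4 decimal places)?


JPMorgan (0.7207)

p=Σ⁻¹μ = [2.1661  0.7301  1.1990  1.1499]
q=Σ⁻¹𝟙 = [12.8979  14.6425  11.9195  14.3281]
a=μᵀp=0.608739  b=𝟙ᵀp=5.245162  c=𝟙ᵀq=53.787922  D=ac−b²=5.231070
λ₁=(c·0.149−b)/D = (53.787922·0.149−5.245162)/5.231070 = 0.529383
λ₂=(a−b·0.149)/D = (0.608739−5.245162·0.149)/5.231070 = -0.033032
w* = 0.529383·p + -0.033032·q:
  w_0 = 0.529383·2.1661 + -0.033032·12.8979 = 0.7207  (JPMorgan)
  w_1 = 0.529383·0.7301 + -0.033032·14.6425 = -0.0972  (Xerox)
  w_2 = 0.529383·1.1990 + -0.033032·11.9195 = 0.2410  (Kellogg)
  w_3 = 0.529383·1.1499 + -0.033032·14.3281 = 0.1355  (Qualcomm)
Σw_i=1.0000  μᵀw=0.1490
σ²=wᵀΣw=λ₁·μ_p+λ₂ = 0.529383·0.149 + -0.033032 = 0.045846 ≈ 0.0458


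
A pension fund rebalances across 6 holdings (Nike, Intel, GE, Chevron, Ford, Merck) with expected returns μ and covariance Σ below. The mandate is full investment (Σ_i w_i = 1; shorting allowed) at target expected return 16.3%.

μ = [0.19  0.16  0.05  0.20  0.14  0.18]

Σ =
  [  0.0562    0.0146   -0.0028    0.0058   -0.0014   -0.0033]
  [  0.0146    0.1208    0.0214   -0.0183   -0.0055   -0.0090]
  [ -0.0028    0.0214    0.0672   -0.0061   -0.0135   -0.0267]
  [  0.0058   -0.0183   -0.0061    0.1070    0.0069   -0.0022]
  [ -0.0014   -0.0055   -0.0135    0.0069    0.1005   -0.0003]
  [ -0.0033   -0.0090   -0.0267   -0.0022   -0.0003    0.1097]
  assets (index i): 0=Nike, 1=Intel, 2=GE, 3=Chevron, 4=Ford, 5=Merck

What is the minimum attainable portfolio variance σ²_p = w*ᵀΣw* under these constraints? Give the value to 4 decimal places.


p=Σ⁻¹μ = [3.1590  1.1416  1.9501  1.9472  1.6348  2.3477]
q=Σ⁻¹𝟙 = [17.8593  5.2127  23.9189  10.1231  13.0505  16.1410]
a=μᵀp=1.921254  b=𝟙ᵀp=12.180309  c=𝟙ᵀq=86.305484  D=ac−b²=17.454863
λ₁=(c·0.163−b)/D = (86.305484·0.163−12.180309)/17.454863 = 0.108135
λ₂=(a−b·0.163)/D = (1.921254−12.180309·0.163)/17.454863 = -0.003674
w* = 0.108135·p + -0.003674·q:
  w_0 = 0.108135·3.1590 + -0.003674·17.8593 = 0.2760  (Nike)
  w_1 = 0.108135·1.1416 + -0.003674·5.2127 = 0.1043  (Intel)
  w_2 = 0.108135·1.9501 + -0.003674·23.9189 = 0.1230  (GE)
  w_3 = 0.108135·1.9472 + -0.003674·10.1231 = 0.1734  (Chevron)
  w_4 = 0.108135·1.6348 + -0.003674·13.0505 = 0.1288  (Ford)
  w_5 = 0.108135·2.3477 + -0.003674·16.1410 = 0.1946  (Merck)
Σw_i=1.0000  μᵀw=0.1630
σ²=wᵀΣw=λ₁·μ_p+λ₂ = 0.108135·0.163 + -0.003674 = 0.013952 ≈ 0.0140

0.0140


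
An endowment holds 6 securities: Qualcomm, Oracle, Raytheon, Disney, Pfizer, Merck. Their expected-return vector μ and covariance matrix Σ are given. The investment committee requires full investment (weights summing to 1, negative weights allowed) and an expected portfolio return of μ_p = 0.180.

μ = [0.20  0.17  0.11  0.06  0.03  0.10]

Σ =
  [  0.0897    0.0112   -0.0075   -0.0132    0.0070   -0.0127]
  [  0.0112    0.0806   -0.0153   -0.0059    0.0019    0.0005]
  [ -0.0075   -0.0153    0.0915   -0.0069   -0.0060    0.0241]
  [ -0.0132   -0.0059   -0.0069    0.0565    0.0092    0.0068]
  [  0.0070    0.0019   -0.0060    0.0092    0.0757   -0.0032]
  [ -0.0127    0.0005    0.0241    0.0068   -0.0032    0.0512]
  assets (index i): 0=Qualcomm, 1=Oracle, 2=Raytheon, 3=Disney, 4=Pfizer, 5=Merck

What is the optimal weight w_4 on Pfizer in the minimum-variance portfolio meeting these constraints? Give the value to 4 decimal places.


p=Σ⁻¹μ = [2.5851  2.1581  1.4913  1.8673  0.0631  1.6273]
q=Σ⁻¹𝟙 = [14.8042  13.9442  12.7841  20.6425  10.6286  14.9724]
a=μᵀp=1.324610  b=𝟙ᵀp=9.792249  c=𝟙ᵀq=87.775950  D=ac−b²=20.380784
λ₁=(c·0.180−b)/D = (87.775950·0.180−9.792249)/20.380784 = 0.294759
λ₂=(a−b·0.180)/D = (1.324610−9.792249·0.180)/20.380784 = -0.021491
w* = 0.294759·p + -0.021491·q:
  w_0 = 0.294759·2.5851 + -0.021491·14.8042 = 0.4438  (Qualcomm)
  w_1 = 0.294759·2.1581 + -0.021491·13.9442 = 0.3365  (Oracle)
  w_2 = 0.294759·1.4913 + -0.021491·12.7841 = 0.1648  (Raytheon)
  w_3 = 0.294759·1.8673 + -0.021491·20.6425 = 0.1068  (Disney)
  w_4 = 0.294759·0.0631 + -0.021491·10.6286 = -0.2098  (Pfizer)
  w_5 = 0.294759·1.6273 + -0.021491·14.9724 = 0.1579  (Merck)
Σw_i=1.0000  μᵀw=0.1800
σ²=wᵀΣw=λ₁·μ_p+λ₂ = 0.294759·0.180 + -0.021491 = 0.031566 ≈ 0.0316

-0.2098


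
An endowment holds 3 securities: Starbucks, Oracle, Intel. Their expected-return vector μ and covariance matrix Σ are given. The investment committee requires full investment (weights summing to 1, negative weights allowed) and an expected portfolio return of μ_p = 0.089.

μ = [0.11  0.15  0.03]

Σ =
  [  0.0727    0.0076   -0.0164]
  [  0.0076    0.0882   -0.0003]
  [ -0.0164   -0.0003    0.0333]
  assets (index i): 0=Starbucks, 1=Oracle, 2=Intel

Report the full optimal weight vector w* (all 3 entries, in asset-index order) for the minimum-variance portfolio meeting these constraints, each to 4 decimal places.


p=Σ⁻¹μ = [1.7514  1.5558  1.7775]
q=Σ⁻¹𝟙 = [21.9903  9.5823  40.9464]
a=μᵀp=0.479349  b=𝟙ᵀp=5.084670  c=𝟙ᵀq=72.519023  D=ac−b²=8.908052
λ₁=(c·0.089−b)/D = (72.519023·0.089−5.084670)/8.908052 = 0.153740
λ₂=(a−b·0.089)/D = (0.479349−5.084670·0.089)/8.908052 = 0.003010
w* = 0.153740·p + 0.003010·q:
  w_0 = 0.153740·1.7514 + 0.003010·21.9903 = 0.3355  (Starbucks)
  w_1 = 0.153740·1.5558 + 0.003010·9.5823 = 0.2680  (Oracle)
  w_2 = 0.153740·1.7775 + 0.003010·40.9464 = 0.3965  (Intel)
Σw_i=1.0000  μᵀw=0.0890
σ²=wᵀΣw=λ₁·μ_p+λ₂ = 0.153740·0.089 + 0.003010 = 0.016693 ≈ 0.0167

0.3355  0.2680  0.3965


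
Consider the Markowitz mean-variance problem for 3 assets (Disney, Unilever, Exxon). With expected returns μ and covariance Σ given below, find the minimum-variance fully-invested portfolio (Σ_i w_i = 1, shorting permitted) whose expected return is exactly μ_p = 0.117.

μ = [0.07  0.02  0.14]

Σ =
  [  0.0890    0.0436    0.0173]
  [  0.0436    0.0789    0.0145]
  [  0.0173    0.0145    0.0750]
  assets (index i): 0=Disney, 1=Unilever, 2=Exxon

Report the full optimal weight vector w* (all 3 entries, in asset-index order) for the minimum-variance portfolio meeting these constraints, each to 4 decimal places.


0.2794  0.0287  0.6919

p=Σ⁻¹μ = [0.6505  -0.4370  1.8011]
q=Σ⁻¹𝟙 = [5.3772  7.7560  10.5935]
a=μᵀp=0.288949  b=𝟙ᵀp=2.014614  c=𝟙ᵀq=23.726699  D=ac−b²=2.797130
λ₁=(c·0.117−b)/D = (23.726699·0.117−2.014614)/2.797130 = 0.272211
λ₂=(a−b·0.117)/D = (0.288949−2.014614·0.117)/2.797130 = 0.019033
w* = 0.272211·p + 0.019033·q:
  w_0 = 0.272211·0.6505 + 0.019033·5.3772 = 0.2794  (Disney)
  w_1 = 0.272211·-0.4370 + 0.019033·7.7560 = 0.0287  (Unilever)
  w_2 = 0.272211·1.8011 + 0.019033·10.5935 = 0.6919  (Exxon)
Σw_i=1.0000  μᵀw=0.1170
σ²=wᵀΣw=λ₁·μ_p+λ₂ = 0.272211·0.117 + 0.019033 = 0.050882 ≈ 0.0509


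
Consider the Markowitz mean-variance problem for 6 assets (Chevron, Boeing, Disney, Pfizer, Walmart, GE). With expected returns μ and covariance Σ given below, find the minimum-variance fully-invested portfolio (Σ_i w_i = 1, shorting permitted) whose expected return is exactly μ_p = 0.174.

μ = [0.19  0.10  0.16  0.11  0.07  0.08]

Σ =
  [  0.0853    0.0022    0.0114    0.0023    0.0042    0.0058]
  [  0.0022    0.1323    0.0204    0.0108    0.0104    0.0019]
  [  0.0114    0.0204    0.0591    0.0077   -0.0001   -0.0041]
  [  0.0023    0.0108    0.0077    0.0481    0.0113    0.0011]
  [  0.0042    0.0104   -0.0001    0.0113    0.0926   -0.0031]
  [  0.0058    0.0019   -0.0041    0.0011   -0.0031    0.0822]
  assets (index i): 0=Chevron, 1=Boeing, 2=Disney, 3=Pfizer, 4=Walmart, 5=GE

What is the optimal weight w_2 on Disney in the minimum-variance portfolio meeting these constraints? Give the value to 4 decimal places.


0.4500

u=Σ⁻¹μ = [1.8037  0.2084  2.1351  1.6778  0.4799  0.9433]
v=Σ⁻¹𝟙 = [8.2201  3.3069  13.0723  15.2562  8.6185  12.2819]
a=μᵀu=0.998765  b=𝟙ᵀu=7.248117  c=𝟙ᵀv=60.755947  D=ac−b²=8.145739
λ₁=(c·0.174−b)/D = (60.755947·0.174−7.248117)/8.145739 = 0.407995
λ₂=(a−b·0.174)/D = (0.998765−7.248117·0.174)/8.145739 = -0.032214
w* = 0.407995·u + -0.032214·v:
  w_0 = 0.407995·1.8037 + -0.032214·8.2201 = 0.4711  (Chevron)
  w_1 = 0.407995·0.2084 + -0.032214·3.3069 = -0.0215  (Boeing)
  w_2 = 0.407995·2.1351 + -0.032214·13.0723 = 0.4500  (Disney)
  w_3 = 0.407995·1.6778 + -0.032214·15.2562 = 0.1931  (Pfizer)
  w_4 = 0.407995·0.4799 + -0.032214·8.6185 = -0.0819  (Walmart)
  w_5 = 0.407995·0.9433 + -0.032214·12.2819 = -0.0108  (GE)
Σw_i=1.0000  μᵀw=0.1740
σ²=wᵀΣw=λ₁·μ_p+λ₂ = 0.407995·0.174 + -0.032214 = 0.038777 ≈ 0.0388


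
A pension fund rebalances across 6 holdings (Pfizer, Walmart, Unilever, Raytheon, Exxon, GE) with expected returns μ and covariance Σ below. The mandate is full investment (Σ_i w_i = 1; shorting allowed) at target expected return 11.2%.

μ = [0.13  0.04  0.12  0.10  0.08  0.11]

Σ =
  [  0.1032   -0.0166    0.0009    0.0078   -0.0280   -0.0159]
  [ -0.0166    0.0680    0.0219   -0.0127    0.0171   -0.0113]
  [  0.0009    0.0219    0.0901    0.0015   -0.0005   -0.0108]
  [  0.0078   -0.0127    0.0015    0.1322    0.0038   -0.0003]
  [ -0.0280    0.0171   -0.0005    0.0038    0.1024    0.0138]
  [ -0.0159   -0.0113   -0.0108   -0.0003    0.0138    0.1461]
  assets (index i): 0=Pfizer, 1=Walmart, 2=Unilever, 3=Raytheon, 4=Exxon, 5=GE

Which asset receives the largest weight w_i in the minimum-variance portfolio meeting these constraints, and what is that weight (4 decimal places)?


Pfizer (0.2994)

g=Σ⁻¹μ = [1.7227  0.6403  1.2721  0.6756  0.9929  0.9916]
h=Σ⁻¹𝟙 = [15.8168  16.5941  7.9730  7.8752  9.7817  9.5310]
a=μᵀg=0.658278  b=𝟙ᵀg=6.295172  c=𝟙ᵀh=67.571780  D=ac−b²=4.851797
λ₁=(c·0.112−b)/D = (67.571780·0.112−6.295172)/4.851797 = 0.262350
λ₂=(a−b·0.112)/D = (0.658278−6.295172·0.112)/4.851797 = -0.009642
w* = 0.262350·g + -0.009642·h:
  w_0 = 0.262350·1.7227 + -0.009642·15.8168 = 0.2994  (Pfizer)
  w_1 = 0.262350·0.6403 + -0.009642·16.5941 = 0.0080  (Walmart)
  w_2 = 0.262350·1.2721 + -0.009642·7.9730 = 0.2569  (Unilever)
  w_3 = 0.262350·0.6756 + -0.009642·7.8752 = 0.1013  (Raytheon)
  w_4 = 0.262350·0.9929 + -0.009642·9.7817 = 0.1662  (Exxon)
  w_5 = 0.262350·0.9916 + -0.009642·9.5310 = 0.1682  (GE)
Σw_i=1.0000  μᵀw=0.1120
σ²=wᵀΣw=λ₁·μ_p+λ₂ = 0.262350·0.112 + -0.009642 = 0.019741 ≈ 0.0197


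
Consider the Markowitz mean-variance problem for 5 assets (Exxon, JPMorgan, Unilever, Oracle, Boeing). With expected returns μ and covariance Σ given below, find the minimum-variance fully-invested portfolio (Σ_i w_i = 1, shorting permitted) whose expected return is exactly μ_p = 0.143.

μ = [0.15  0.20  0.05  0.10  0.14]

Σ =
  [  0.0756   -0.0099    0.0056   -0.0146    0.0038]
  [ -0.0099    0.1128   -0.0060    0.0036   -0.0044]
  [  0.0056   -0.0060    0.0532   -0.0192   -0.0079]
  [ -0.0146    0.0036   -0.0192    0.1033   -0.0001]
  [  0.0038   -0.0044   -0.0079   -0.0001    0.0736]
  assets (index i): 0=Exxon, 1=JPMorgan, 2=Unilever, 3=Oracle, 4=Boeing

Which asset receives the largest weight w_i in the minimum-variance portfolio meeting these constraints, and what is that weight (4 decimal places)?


Exxon (0.2699)

u=Σ⁻¹μ = [2.3215  2.1053  1.8088  1.5610  2.1044]
v=Σ⁻¹𝟙 = [15.1190  11.7390  26.8944  16.4230  16.4172]
a=μᵀu=1.310450  b=𝟙ᵀu=9.901079  c=𝟙ᵀv=86.592630  D=ac−b²=15.443949
λ₁=(c·0.143−b)/D = (86.592630·0.143−9.901079)/15.443949 = 0.160689
λ₂=(a−b·0.143)/D = (1.310450−9.901079·0.143)/15.443949 = -0.006825
w* = 0.160689·u + -0.006825·v:
  w_0 = 0.160689·2.3215 + -0.006825·15.1190 = 0.2699  (Exxon)
  w_1 = 0.160689·2.1053 + -0.006825·11.7390 = 0.2582  (JPMorgan)
  w_2 = 0.160689·1.8088 + -0.006825·26.8944 = 0.1071  (Unilever)
  w_3 = 0.160689·1.5610 + -0.006825·16.4230 = 0.1388  (Oracle)
  w_4 = 0.160689·2.1044 + -0.006825·16.4172 = 0.2261  (Boeing)
Σw_i=1.0000  μᵀw=0.1430
σ²=wᵀΣw=λ₁·μ_p+λ₂ = 0.160689·0.143 + -0.006825 = 0.016154 ≈ 0.0162


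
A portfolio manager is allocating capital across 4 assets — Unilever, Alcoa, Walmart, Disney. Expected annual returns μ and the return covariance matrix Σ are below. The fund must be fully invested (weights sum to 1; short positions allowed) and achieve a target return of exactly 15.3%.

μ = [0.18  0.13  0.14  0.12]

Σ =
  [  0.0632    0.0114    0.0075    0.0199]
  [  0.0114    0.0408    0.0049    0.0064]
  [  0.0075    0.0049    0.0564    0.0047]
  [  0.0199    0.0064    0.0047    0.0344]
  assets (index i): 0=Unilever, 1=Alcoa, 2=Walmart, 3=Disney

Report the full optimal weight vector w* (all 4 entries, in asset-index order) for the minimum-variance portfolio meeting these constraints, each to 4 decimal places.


x=Σ⁻¹μ = [1.6335  2.2061  1.9175  1.8710]
y=Σ⁻¹𝟙 = [4.1466  18.3407  13.8046  21.3727]
a=μᵀx=1.073785  b=𝟙ᵀx=7.628047  c=𝟙ᵀy=57.664598  D=ac−b²=3.732305
λ₁=(c·0.153−b)/D = (57.664598·0.153−7.628047)/3.732305 = 0.320080
λ₂=(a−b·0.153)/D = (1.073785−7.628047·0.153)/3.732305 = -0.025000
w* = 0.320080·x + -0.025000·y:
  w_0 = 0.320080·1.6335 + -0.025000·4.1466 = 0.4192  (Unilever)
  w_1 = 0.320080·2.2061 + -0.025000·18.3407 = 0.2476  (Alcoa)
  w_2 = 0.320080·1.9175 + -0.025000·13.8046 = 0.2686  (Walmart)
  w_3 = 0.320080·1.8710 + -0.025000·21.3727 = 0.0646  (Disney)
Σw_i=1.0000  μᵀw=0.1530
σ²=wᵀΣw=λ₁·μ_p+λ₂ = 0.320080·0.153 + -0.025000 = 0.023973 ≈ 0.0240

0.4192  0.2476  0.2686  0.0646


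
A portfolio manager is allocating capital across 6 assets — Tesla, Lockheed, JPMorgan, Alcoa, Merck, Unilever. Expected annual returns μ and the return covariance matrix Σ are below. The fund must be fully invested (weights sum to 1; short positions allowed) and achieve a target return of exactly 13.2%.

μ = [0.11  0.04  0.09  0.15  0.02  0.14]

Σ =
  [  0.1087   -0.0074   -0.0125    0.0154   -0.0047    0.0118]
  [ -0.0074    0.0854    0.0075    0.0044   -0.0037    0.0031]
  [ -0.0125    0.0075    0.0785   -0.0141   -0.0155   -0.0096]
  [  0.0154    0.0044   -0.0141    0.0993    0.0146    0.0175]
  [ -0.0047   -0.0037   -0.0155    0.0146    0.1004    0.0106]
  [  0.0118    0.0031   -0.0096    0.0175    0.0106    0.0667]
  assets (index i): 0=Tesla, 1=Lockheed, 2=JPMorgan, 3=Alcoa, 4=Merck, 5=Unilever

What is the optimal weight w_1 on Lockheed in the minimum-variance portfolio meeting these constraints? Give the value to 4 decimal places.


-0.0171

u=Σ⁻¹μ = [0.8572  0.2643  1.7371  1.2696  0.1394  1.8298]
v=Σ⁻¹𝟙 = [10.2837  10.7137  18.2698  6.8549  11.4258  11.6905]
a=μᵀu=0.710603  b=𝟙ᵀu=6.097459  c=𝟙ᵀv=69.238442  D=ac−b²=12.022068
λ₁=(c·0.132−b)/D = (69.238442·0.132−6.097459)/12.022068 = 0.253036
λ₂=(a−b·0.132)/D = (0.710603−6.097459·0.132)/12.022068 = -0.007841
w* = 0.253036·u + -0.007841·v:
  w_0 = 0.253036·0.8572 + -0.007841·10.2837 = 0.1363  (Tesla)
  w_1 = 0.253036·0.2643 + -0.007841·10.7137 = -0.0171  (Lockheed)
  w_2 = 0.253036·1.7371 + -0.007841·18.2698 = 0.2963  (JPMorgan)
  w_3 = 0.253036·1.2696 + -0.007841·6.8549 = 0.2675  (Alcoa)
  w_4 = 0.253036·0.1394 + -0.007841·11.4258 = -0.0543  (Merck)
  w_5 = 0.253036·1.8298 + -0.007841·11.6905 = 0.3713  (Unilever)
Σw_i=1.0000  μᵀw=0.1320
σ²=wᵀΣw=λ₁·μ_p+λ₂ = 0.253036·0.132 + -0.007841 = 0.025560 ≈ 0.0256


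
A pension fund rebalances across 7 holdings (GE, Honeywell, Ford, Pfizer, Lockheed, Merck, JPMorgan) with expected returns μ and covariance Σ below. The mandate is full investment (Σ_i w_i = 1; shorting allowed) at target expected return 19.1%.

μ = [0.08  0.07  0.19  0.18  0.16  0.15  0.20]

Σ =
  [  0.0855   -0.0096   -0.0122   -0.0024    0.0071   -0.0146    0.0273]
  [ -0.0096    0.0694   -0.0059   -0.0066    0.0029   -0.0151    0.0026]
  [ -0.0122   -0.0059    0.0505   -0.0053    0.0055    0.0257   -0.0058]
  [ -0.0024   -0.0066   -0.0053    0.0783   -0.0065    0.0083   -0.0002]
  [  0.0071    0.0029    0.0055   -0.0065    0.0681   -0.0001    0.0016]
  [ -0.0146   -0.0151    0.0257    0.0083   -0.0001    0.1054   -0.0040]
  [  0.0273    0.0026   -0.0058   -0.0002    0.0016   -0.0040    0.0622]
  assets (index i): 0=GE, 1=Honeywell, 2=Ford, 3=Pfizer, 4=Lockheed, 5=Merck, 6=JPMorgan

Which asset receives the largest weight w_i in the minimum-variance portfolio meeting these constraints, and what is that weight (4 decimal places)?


Ford (0.3388)

x=Σ⁻¹μ = [0.7175  1.6709  4.2612  2.8633  2.0578  0.6217  3.2243]
y=Σ⁻¹𝟙 = [14.6504  20.8329  23.5340  16.7350  11.7141  7.8828  11.2301]
a=μᵀx=2.566756  b=𝟙ᵀx=15.416766  c=𝟙ᵀy=106.579197  D=ac−b²=35.886133
λ₁=(c·0.191−b)/D = (106.579197·0.191−15.416766)/35.886133 = 0.137654
λ₂=(a−b·0.191)/D = (2.566756−15.416766·0.191)/35.886133 = -0.010529
w* = 0.137654·x + -0.010529·y:
  w_0 = 0.137654·0.7175 + -0.010529·14.6504 = -0.0555  (GE)
  w_1 = 0.137654·1.6709 + -0.010529·20.8329 = 0.0107  (Honeywell)
  w_2 = 0.137654·4.2612 + -0.010529·23.5340 = 0.3388  (Ford)
  w_3 = 0.137654·2.8633 + -0.010529·16.7350 = 0.2179  (Pfizer)
  w_4 = 0.137654·2.0578 + -0.010529·11.7141 = 0.1599  (Lockheed)
  w_5 = 0.137654·0.6217 + -0.010529·7.8828 = 0.0026  (Merck)
  w_6 = 0.137654·3.2243 + -0.010529·11.2301 = 0.3256  (JPMorgan)
Σw_i=1.0000  μᵀw=0.1910
σ²=wᵀΣw=λ₁·μ_p+λ₂ = 0.137654·0.191 + -0.010529 = 0.015763 ≈ 0.0158


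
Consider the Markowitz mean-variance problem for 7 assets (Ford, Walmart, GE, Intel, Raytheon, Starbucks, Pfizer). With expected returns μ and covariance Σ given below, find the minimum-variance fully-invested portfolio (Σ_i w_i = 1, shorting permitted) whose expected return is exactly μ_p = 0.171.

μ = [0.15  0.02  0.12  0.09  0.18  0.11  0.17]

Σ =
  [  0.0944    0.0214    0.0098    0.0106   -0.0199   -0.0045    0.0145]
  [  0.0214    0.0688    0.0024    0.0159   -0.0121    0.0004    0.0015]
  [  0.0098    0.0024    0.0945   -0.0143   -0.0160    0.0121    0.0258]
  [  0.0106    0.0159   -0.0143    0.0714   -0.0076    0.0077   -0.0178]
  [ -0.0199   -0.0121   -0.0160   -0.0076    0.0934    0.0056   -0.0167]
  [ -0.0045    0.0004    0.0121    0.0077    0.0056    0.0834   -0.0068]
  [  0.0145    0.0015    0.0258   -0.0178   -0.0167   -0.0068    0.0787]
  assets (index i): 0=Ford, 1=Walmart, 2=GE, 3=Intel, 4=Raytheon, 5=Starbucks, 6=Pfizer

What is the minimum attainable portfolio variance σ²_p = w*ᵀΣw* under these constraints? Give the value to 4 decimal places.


p=Σ⁻¹μ = [1.5564  -0.2748  1.0687  2.1976  3.0140  1.0687  2.7572]
q=Σ⁻¹𝟙 = [7.0238  10.8633  9.6899  17.7333  19.1768  9.3660  16.9181]
a=μᵀp=1.682789  b=𝟙ᵀp=11.387769  c=𝟙ᵀq=90.771050  D=ac−b²=23.067266
λ₁=(c·0.171−b)/D = (90.771050·0.171−11.387769)/23.067266 = 0.179218
λ₂=(a−b·0.171)/D = (1.682789−11.387769·0.171)/23.067266 = -0.011467
w* = 0.179218·p + -0.011467·q:
  w_0 = 0.179218·1.5564 + -0.011467·7.0238 = 0.1984  (Ford)
  w_1 = 0.179218·-0.2748 + -0.011467·10.8633 = -0.1738  (Walmart)
  w_2 = 0.179218·1.0687 + -0.011467·9.6899 = 0.0804  (GE)
  w_3 = 0.179218·2.1976 + -0.011467·17.7333 = 0.1905  (Intel)
  w_4 = 0.179218·3.0140 + -0.011467·19.1768 = 0.3203  (Raytheon)
  w_5 = 0.179218·1.0687 + -0.011467·9.3660 = 0.0841  (Starbucks)
  w_6 = 0.179218·2.7572 + -0.011467·16.9181 = 0.3001  (Pfizer)
Σw_i=1.0000  μᵀw=0.1710
σ²=wᵀΣw=λ₁·μ_p+λ₂ = 0.179218·0.171 + -0.011467 = 0.019179 ≈ 0.0192

0.0192


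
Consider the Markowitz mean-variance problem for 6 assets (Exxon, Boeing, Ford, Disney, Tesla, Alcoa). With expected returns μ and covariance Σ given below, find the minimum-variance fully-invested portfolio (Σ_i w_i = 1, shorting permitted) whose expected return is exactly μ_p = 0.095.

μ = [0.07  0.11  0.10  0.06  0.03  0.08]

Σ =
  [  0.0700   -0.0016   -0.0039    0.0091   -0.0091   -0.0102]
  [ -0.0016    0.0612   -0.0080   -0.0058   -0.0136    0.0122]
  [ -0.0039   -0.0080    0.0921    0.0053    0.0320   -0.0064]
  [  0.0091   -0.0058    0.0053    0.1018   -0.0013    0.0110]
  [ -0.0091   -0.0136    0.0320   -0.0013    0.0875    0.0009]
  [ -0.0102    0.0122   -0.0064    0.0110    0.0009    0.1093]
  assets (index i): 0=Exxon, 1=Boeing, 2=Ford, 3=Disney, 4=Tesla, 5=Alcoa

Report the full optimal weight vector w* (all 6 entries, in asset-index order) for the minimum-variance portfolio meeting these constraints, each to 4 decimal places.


x=Σ⁻¹μ = [1.1887  1.9764  1.2105  0.4674  0.3313  0.6434]
y=Σ⁻¹𝟙 = [17.0437  20.0304  8.8466  8.2746  13.1189  8.0811]
a=μᵀx=0.511109  b=𝟙ᵀx=5.817603  c=𝟙ᵀy=75.395397  D=ac−b²=4.690733
λ₁=(c·0.095−b)/D = (75.395397·0.095−5.817603)/4.690733 = 0.286727
λ₂=(a−b·0.095)/D = (0.511109−5.817603·0.095)/4.690733 = -0.008861
w* = 0.286727·x + -0.008861·y:
  w_0 = 0.286727·1.1887 + -0.008861·17.0437 = 0.1898  (Exxon)
  w_1 = 0.286727·1.9764 + -0.008861·20.0304 = 0.3892  (Boeing)
  w_2 = 0.286727·1.2105 + -0.008861·8.8466 = 0.2687  (Ford)
  w_3 = 0.286727·0.4674 + -0.008861·8.2746 = 0.0607  (Disney)
  w_4 = 0.286727·0.3313 + -0.008861·13.1189 = -0.0213  (Tesla)
  w_5 = 0.286727·0.6434 + -0.008861·8.0811 = 0.1129  (Alcoa)
Σw_i=1.0000  μᵀw=0.0950
σ²=wᵀΣw=λ₁·μ_p+λ₂ = 0.286727·0.095 + -0.008861 = 0.018378 ≈ 0.0184

0.1898  0.3892  0.2687  0.0607  -0.0213  0.1129


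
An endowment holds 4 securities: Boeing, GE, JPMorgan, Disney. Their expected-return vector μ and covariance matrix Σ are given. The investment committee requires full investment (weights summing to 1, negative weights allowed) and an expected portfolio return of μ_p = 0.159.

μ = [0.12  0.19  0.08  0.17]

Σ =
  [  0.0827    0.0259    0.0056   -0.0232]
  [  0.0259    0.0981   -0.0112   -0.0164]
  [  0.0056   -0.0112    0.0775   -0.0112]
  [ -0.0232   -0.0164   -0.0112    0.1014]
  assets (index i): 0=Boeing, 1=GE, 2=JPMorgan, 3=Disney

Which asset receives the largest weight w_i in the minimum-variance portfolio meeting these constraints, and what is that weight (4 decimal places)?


u=Σ⁻¹μ = [1.3655  2.1817  1.6131  2.5200]
v=Σ⁻¹𝟙 = [11.9294  11.5931  16.0637  16.2407]
a=μᵀu=1.135826  b=𝟙ᵀu=7.680236  c=𝟙ᵀv=55.826911  D=ac−b²=4.423638
λ₁=(c·0.159−b)/D = (55.826911·0.159−7.680236)/4.423638 = 0.270421
λ₂=(a−b·0.159)/D = (1.135826−7.680236·0.159)/4.423638 = -0.019290
w* = 0.270421·u + -0.019290·v:
  w_0 = 0.270421·1.3655 + -0.019290·11.9294 = 0.1391  (Boeing)
  w_1 = 0.270421·2.1817 + -0.019290·11.5931 = 0.3664  (GE)
  w_2 = 0.270421·1.6131 + -0.019290·16.0637 = 0.1263  (JPMorgan)
  w_3 = 0.270421·2.5200 + -0.019290·16.2407 = 0.3682  (Disney)
Σw_i=1.0000  μᵀw=0.1590
σ²=wᵀΣw=λ₁·μ_p+λ₂ = 0.270421·0.159 + -0.019290 = 0.023707 ≈ 0.0237

Disney (0.3682)


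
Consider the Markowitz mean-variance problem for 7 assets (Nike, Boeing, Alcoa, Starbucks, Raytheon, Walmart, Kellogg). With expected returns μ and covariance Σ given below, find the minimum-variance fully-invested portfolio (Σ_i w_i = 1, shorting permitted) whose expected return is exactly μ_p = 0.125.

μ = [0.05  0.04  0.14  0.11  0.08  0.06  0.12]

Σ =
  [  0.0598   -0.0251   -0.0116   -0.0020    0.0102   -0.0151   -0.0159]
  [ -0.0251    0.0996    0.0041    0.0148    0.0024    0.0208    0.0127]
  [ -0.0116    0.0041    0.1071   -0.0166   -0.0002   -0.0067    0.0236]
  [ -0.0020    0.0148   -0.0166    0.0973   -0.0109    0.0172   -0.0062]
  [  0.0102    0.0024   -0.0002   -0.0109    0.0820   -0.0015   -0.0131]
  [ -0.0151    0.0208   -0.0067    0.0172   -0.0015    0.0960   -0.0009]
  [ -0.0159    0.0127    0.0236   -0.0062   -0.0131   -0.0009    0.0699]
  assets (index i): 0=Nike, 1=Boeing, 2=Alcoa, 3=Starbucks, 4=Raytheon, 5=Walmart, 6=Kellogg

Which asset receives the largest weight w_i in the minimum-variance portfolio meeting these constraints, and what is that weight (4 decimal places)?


Kellogg (0.3425)

p=Σ⁻¹μ = [1.6867  0.1049  1.3238  1.5217  1.3048  0.7267  2.0233]
q=Σ⁻¹𝟙 = [29.2044  9.9730  10.4609  11.7499  13.1526  11.8605  19.2652]
a=μᵀp=0.832024  b=𝟙ᵀp=8.691821  c=𝟙ᵀq=105.666483  D=ac−b²=12.369344
λ₁=(c·0.125−b)/D = (105.666483·0.125−8.691821)/12.369344 = 0.365136
λ₂=(a−b·0.125)/D = (0.832024−8.691821·0.125)/12.369344 = -0.020571
w* = 0.365136·p + -0.020571·q:
  w_0 = 0.365136·1.6867 + -0.020571·29.2044 = 0.0151  (Nike)
  w_1 = 0.365136·0.1049 + -0.020571·9.9730 = -0.1669  (Boeing)
  w_2 = 0.365136·1.3238 + -0.020571·10.4609 = 0.2682  (Alcoa)
  w_3 = 0.365136·1.5217 + -0.020571·11.7499 = 0.3139  (Starbucks)
  w_4 = 0.365136·1.3048 + -0.020571·13.1526 = 0.2058  (Raytheon)
  w_5 = 0.365136·0.7267 + -0.020571·11.8605 = 0.0214  (Walmart)
  w_6 = 0.365136·2.0233 + -0.020571·19.2652 = 0.3425  (Kellogg)
Σw_i=1.0000  μᵀw=0.1250
σ²=wᵀΣw=λ₁·μ_p+λ₂ = 0.365136·0.125 + -0.020571 = 0.025071 ≈ 0.0251


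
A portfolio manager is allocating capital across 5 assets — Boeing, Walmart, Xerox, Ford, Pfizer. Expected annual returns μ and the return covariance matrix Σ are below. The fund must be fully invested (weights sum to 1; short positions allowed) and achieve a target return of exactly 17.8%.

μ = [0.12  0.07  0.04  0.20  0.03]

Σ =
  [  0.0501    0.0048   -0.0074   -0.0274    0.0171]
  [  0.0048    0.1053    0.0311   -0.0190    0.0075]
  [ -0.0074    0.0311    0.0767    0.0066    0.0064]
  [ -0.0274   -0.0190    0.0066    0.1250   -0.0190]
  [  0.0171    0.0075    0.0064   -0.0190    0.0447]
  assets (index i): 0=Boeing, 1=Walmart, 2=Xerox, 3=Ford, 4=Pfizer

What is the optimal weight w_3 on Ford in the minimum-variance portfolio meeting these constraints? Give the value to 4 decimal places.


0.4754

g=Σ⁻¹μ = [3.6989  0.8568  0.2989  2.5485  0.1528]
h=Σ⁻¹𝟙 = [23.6057  7.3443  9.4355  16.4933  17.7684]
a=μᵀg=1.030082  b=𝟙ᵀg=7.555926  c=𝟙ᵀh=74.647218  D=ac−b²=19.800728
λ₁=(c·0.178−b)/D = (74.647218·0.178−7.555926)/19.800728 = 0.289448
λ₂=(a−b·0.178)/D = (1.030082−7.555926·0.178)/19.800728 = -0.015902
w* = 0.289448·g + -0.015902·h:
  w_0 = 0.289448·3.6989 + -0.015902·23.6057 = 0.6953  (Boeing)
  w_1 = 0.289448·0.8568 + -0.015902·7.3443 = 0.1312  (Walmart)
  w_2 = 0.289448·0.2989 + -0.015902·9.4355 = -0.0635  (Xerox)
  w_3 = 0.289448·2.5485 + -0.015902·16.4933 = 0.4754  (Ford)
  w_4 = 0.289448·0.1528 + -0.015902·17.7684 = -0.2383  (Pfizer)
Σw_i=1.0000  μᵀw=0.1780
σ²=wᵀΣw=λ₁·μ_p+λ₂ = 0.289448·0.178 + -0.015902 = 0.035620 ≈ 0.0356


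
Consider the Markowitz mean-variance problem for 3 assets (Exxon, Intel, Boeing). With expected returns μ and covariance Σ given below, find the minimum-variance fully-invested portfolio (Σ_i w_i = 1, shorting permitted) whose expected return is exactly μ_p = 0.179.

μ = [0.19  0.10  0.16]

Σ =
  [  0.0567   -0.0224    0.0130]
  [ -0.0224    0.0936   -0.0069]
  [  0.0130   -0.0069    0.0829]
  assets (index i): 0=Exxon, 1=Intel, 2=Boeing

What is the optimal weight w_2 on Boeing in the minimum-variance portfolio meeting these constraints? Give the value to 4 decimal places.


p=Σ⁻¹μ = [3.8347  2.0969  1.5032]
q=Σ⁻¹𝟙 = [21.9266  16.6692  10.0117]
a=μᵀp=1.178803  b=𝟙ᵀp=7.434847  c=𝟙ᵀq=48.607503  D=ac−b²=2.021726
λ₁=(c·0.179−b)/D = (48.607503·0.179−7.434847)/2.021726 = 0.626146
λ₂=(a−b·0.179)/D = (1.178803−7.434847·0.179)/2.021726 = -0.075200
w* = 0.626146·p + -0.075200·q:
  w_0 = 0.626146·3.8347 + -0.075200·21.9266 = 0.7522  (Exxon)
  w_1 = 0.626146·2.0969 + -0.075200·16.6692 = 0.0594  (Intel)
  w_2 = 0.626146·1.5032 + -0.075200·10.0117 = 0.1884  (Boeing)
Σw_i=1.0000  μᵀw=0.1790
σ²=wᵀΣw=λ₁·μ_p+λ₂ = 0.626146·0.179 + -0.075200 = 0.036880 ≈ 0.0369

0.1884


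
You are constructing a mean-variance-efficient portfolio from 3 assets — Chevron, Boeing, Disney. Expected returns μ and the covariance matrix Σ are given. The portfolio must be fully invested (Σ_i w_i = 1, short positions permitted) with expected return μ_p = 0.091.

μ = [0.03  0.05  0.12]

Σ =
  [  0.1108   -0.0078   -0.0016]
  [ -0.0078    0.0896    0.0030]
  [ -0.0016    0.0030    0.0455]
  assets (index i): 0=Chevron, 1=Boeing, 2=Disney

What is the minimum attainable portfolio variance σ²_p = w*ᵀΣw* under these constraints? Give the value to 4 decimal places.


0.0248

u=Σ⁻¹μ = [0.3438  0.5004  2.6165]
v=Σ⁻¹𝟙 = [10.1339  11.3201  21.5880]
a=μᵀu=0.349306  b=𝟙ᵀu=3.460582  c=𝟙ᵀv=43.042007  D=ac−b²=3.059205
λ₁=(c·0.091−b)/D = (43.042007·0.091−3.460582)/3.059205 = 0.149137
λ₂=(a−b·0.091)/D = (0.349306−3.460582·0.091)/3.059205 = 0.011242
w* = 0.149137·u + 0.011242·v:
  w_0 = 0.149137·0.3438 + 0.011242·10.1339 = 0.1652  (Chevron)
  w_1 = 0.149137·0.5004 + 0.011242·11.3201 = 0.2019  (Boeing)
  w_2 = 0.149137·2.6165 + 0.011242·21.5880 = 0.6329  (Disney)
Σw_i=1.0000  μᵀw=0.0910
σ²=wᵀΣw=λ₁·μ_p+λ₂ = 0.149137·0.091 + 0.011242 = 0.024814 ≈ 0.0248


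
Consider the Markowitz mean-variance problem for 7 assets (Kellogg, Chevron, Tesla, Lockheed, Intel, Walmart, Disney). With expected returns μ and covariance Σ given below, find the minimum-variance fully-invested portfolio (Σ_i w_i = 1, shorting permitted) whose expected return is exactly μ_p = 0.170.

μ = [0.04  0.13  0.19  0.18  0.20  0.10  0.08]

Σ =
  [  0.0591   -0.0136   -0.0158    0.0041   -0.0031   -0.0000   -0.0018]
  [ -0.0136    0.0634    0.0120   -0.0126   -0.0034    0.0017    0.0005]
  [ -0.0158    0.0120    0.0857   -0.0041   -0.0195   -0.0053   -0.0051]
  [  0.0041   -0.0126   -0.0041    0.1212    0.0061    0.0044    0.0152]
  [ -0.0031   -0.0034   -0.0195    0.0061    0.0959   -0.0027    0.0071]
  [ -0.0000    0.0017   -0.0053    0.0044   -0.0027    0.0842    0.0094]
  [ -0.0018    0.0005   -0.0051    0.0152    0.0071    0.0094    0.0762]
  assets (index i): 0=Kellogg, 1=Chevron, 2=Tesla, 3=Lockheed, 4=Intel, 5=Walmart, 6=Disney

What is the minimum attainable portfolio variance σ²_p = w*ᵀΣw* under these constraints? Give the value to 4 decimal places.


g=Σ⁻¹μ = [2.0962  2.3227  3.0922  1.5025  2.7622  1.2811  0.5760]
h=Σ⁻¹𝟙 = [27.1624  19.9114  18.9932  7.5456  14.9360  11.5734  10.5810]
a=μᵀg=1.970404  b=𝟙ᵀg=13.632927  c=𝟙ᵀh=110.703077  D=ac−b²=32.273089
λ₁=(c·0.170−b)/D = (110.703077·0.170−13.632927)/32.273089 = 0.160710
λ₂=(a−b·0.170)/D = (1.970404−13.632927·0.170)/32.273089 = -0.010758
w* = 0.160710·g + -0.010758·h:
  w_0 = 0.160710·2.0962 + -0.010758·27.1624 = 0.0447  (Kellogg)
  w_1 = 0.160710·2.3227 + -0.010758·19.9114 = 0.1591  (Chevron)
  w_2 = 0.160710·3.0922 + -0.010758·18.9932 = 0.2926  (Tesla)
  w_3 = 0.160710·1.5025 + -0.010758·7.5456 = 0.1603  (Lockheed)
  w_4 = 0.160710·2.7622 + -0.010758·14.9360 = 0.2832  (Intel)
  w_5 = 0.160710·1.2811 + -0.010758·11.5734 = 0.0814  (Walmart)
  w_6 = 0.160710·0.5760 + -0.010758·10.5810 = -0.0213  (Disney)
Σw_i=1.0000  μᵀw=0.1700
σ²=wᵀΣw=λ₁·μ_p+λ₂ = 0.160710·0.170 + -0.010758 = 0.016563 ≈ 0.0166

0.0166


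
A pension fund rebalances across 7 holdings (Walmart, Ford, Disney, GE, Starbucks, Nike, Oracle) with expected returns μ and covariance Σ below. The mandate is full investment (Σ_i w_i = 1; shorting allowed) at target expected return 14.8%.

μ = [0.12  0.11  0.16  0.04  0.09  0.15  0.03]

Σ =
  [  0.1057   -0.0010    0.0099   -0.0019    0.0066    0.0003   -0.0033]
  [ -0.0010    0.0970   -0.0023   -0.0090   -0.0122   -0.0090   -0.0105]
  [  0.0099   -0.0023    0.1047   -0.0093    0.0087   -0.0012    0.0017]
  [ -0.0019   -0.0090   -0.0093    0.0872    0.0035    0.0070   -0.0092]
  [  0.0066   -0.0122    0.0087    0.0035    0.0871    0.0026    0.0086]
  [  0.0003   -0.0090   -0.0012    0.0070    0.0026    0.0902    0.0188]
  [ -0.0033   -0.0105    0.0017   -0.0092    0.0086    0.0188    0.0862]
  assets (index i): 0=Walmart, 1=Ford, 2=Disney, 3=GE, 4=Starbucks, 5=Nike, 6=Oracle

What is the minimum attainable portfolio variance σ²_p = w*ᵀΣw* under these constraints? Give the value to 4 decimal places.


0.0275

g=Σ⁻¹μ = [0.9647  1.5307  1.4664  0.6326  0.9373  1.7267  0.1399]
h=Σ⁻¹𝟙 = [8.7181  15.3559  9.4186  14.4371  9.9790  8.7525  12.2558]
a=μᵀg=0.891640  b=𝟙ᵀg=7.398432  c=𝟙ᵀh=78.916971  D=ac−b²=15.628769
λ₁=(c·0.148−b)/D = (78.916971·0.148−7.398432)/15.628769 = 0.273936
λ₂=(a−b·0.148)/D = (0.891640−7.398432·0.148)/15.628769 = -0.013010
w* = 0.273936·g + -0.013010·h:
  w_0 = 0.273936·0.9647 + -0.013010·8.7181 = 0.1509  (Walmart)
  w_1 = 0.273936·1.5307 + -0.013010·15.3559 = 0.2195  (Ford)
  w_2 = 0.273936·1.4664 + -0.013010·9.4186 = 0.2792  (Disney)
  w_3 = 0.273936·0.6326 + -0.013010·14.4371 = -0.0145  (GE)
  w_4 = 0.273936·0.9373 + -0.013010·9.9790 = 0.1269  (Starbucks)
  w_5 = 0.273936·1.7267 + -0.013010·8.7525 = 0.3591  (Nike)
  w_6 = 0.273936·0.1399 + -0.013010·12.2558 = -0.1211  (Oracle)
Σw_i=1.0000  μᵀw=0.1480
σ²=wᵀΣw=λ₁·μ_p+λ₂ = 0.273936·0.148 + -0.013010 = 0.027533 ≈ 0.0275


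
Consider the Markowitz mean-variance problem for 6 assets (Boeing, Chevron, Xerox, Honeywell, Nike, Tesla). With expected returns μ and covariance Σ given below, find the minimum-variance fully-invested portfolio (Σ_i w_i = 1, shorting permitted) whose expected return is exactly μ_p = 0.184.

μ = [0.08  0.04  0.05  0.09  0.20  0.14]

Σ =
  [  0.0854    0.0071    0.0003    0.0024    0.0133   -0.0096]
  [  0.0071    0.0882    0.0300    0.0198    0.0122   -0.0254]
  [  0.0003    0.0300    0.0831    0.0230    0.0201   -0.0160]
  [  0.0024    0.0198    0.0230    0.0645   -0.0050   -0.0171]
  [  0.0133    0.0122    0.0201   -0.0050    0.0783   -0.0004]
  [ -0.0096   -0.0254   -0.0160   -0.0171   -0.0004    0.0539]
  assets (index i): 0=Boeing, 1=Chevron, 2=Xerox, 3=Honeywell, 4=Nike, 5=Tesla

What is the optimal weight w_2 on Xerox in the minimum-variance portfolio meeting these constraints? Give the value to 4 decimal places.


p=Σ⁻¹μ = [0.8464  0.6437  -0.1917  2.4347  2.5342  3.7858]
q=Σ⁻¹𝟙 = [12.7489  12.6614  7.0152  18.5032  8.1916  34.8036]
a=μᵀp=1.339867  b=𝟙ᵀp=10.053242  c=𝟙ᵀq=93.923965  D=ac−b²=24.777940
λ₁=(c·0.184−b)/D = (93.923965·0.184−10.053242)/24.777940 = 0.291742
λ₂=(a−b·0.184)/D = (1.339867−10.053242·0.184)/24.777940 = -0.020580
w* = 0.291742·p + -0.020580·q:
  w_0 = 0.291742·0.8464 + -0.020580·12.7489 = -0.0154  (Boeing)
  w_1 = 0.291742·0.6437 + -0.020580·12.6614 = -0.0728  (Chevron)
  w_2 = 0.291742·-0.1917 + -0.020580·7.0152 = -0.2003  (Xerox)
  w_3 = 0.291742·2.4347 + -0.020580·18.5032 = 0.3295  (Honeywell)
  w_4 = 0.291742·2.5342 + -0.020580·8.1916 = 0.5708  (Nike)
  w_5 = 0.291742·3.7858 + -0.020580·34.8036 = 0.3882  (Tesla)
Σw_i=1.0000  μᵀw=0.1840
σ²=wᵀΣw=λ₁·μ_p+λ₂ = 0.291742·0.184 + -0.020580 = 0.033101 ≈ 0.0331

-0.2003


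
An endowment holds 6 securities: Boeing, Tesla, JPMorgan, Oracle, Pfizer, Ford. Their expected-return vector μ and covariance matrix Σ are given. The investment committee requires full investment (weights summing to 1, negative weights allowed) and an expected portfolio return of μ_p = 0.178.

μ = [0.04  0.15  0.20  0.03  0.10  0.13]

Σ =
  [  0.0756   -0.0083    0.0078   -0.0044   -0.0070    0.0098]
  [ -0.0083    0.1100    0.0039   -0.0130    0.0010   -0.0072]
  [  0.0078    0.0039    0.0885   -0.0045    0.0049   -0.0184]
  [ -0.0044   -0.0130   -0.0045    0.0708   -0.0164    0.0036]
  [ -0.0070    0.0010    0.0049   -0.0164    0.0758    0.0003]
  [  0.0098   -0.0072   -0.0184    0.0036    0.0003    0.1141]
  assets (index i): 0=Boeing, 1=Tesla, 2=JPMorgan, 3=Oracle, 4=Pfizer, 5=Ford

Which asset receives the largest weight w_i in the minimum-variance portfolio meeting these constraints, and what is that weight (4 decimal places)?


x=Σ⁻¹μ = [0.4404  1.5332  2.4560  1.1389  1.4212  1.5547]
y=Σ⁻¹𝟙 = [15.2274  12.8744  11.4357  21.9473  18.4011  9.3721]
a=μᵀx=1.117182  b=𝟙ᵀx=8.544291  c=𝟙ᵀy=89.257910  D=ac−b²=26.712401
λ₁=(c·0.178−b)/D = (89.257910·0.178−8.544291)/26.712401 = 0.274914
λ₂=(a−b·0.178)/D = (1.117182−8.544291·0.178)/26.712401 = -0.015113
w* = 0.274914·x + -0.015113·y:
  w_0 = 0.274914·0.4404 + -0.015113·15.2274 = -0.1091  (Boeing)
  w_1 = 0.274914·1.5332 + -0.015113·12.8744 = 0.2269  (Tesla)
  w_2 = 0.274914·2.4560 + -0.015113·11.4357 = 0.5024  (JPMorgan)
  w_3 = 0.274914·1.1389 + -0.015113·21.9473 = -0.0186  (Oracle)
  w_4 = 0.274914·1.4212 + -0.015113·18.4011 = 0.1126  (Pfizer)
  w_5 = 0.274914·1.5547 + -0.015113·9.3721 = 0.2858  (Ford)
Σw_i=1.0000  μᵀw=0.1780
σ²=wᵀΣw=λ₁·μ_p+λ₂ = 0.274914·0.178 + -0.015113 = 0.033822 ≈ 0.0338

JPMorgan (0.5024)


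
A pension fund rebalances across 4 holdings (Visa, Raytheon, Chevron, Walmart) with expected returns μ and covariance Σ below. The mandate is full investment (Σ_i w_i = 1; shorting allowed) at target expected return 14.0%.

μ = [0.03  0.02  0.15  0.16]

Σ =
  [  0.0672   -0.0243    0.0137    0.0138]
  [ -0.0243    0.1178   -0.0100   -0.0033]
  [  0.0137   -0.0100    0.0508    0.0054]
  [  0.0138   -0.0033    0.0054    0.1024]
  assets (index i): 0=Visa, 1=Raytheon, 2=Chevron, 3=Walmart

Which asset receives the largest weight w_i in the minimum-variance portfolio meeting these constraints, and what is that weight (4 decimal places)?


Chevron (0.6063)

u=Σ⁻¹μ = [-0.3135  0.3973  2.9602  1.4615]
v=Σ⁻¹𝟙 = [14.5682  13.1907  17.5768  7.3005]
a=μᵀu=0.676399  b=𝟙ᵀu=4.505459  c=𝟙ᵀv=52.636250  D=ac−b²=15.303943
λ₁=(c·0.140−b)/D = (52.636250·0.140−4.505459)/15.303943 = 0.187116
λ₂=(a−b·0.140)/D = (0.676399−4.505459·0.140)/15.303943 = 0.002982
w* = 0.187116·u + 0.002982·v:
  w_0 = 0.187116·-0.3135 + 0.002982·14.5682 = -0.0152  (Visa)
  w_1 = 0.187116·0.3973 + 0.002982·13.1907 = 0.1137  (Raytheon)
  w_2 = 0.187116·2.9602 + 0.002982·17.5768 = 0.6063  (Chevron)
  w_3 = 0.187116·1.4615 + 0.002982·7.3005 = 0.2952  (Walmart)
Σw_i=1.0000  μᵀw=0.1400
σ²=wᵀΣw=λ₁·μ_p+λ₂ = 0.187116·0.140 + 0.002982 = 0.029178 ≈ 0.0292
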